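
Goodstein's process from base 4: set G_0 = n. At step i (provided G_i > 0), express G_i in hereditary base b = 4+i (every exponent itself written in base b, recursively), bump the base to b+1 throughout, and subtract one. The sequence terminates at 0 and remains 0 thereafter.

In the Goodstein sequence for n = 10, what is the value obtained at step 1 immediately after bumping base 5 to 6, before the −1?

i=0: 10 = 2·4 + 2 (b=4); 4→5: 2·5 + 2 = 12; 12−1 = 11
i=1: 11 = 2·5 + 1 (b=5); 5→6: 2·6 + 1 = 13; 13−1 = 12

13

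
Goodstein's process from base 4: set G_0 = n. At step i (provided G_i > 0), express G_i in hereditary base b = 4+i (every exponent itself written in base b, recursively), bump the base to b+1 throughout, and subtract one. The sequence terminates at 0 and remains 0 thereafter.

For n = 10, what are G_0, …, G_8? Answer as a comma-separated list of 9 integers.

i=0: 10 = 2·4 + 2 (b=4); 4→5: 2·5 + 2 = 12; 12−1 = 11
i=1: 11 = 2·5 + 1 (b=5); 5→6: 2·6 + 1 = 13; 13−1 = 12
i=2: 12 = 2·6 (b=6); 6→7: 2·7 = 14; 14−1 = 13
i=3: 13 = 7 + 6 (b=7); 7→8: 8 + 6 = 14; 14−1 = 13
i=4: 13 = 8 + 5 (b=8); 8→9: 9 + 5 = 14; 14−1 = 13
i=5: 13 = 9 + 4 (b=9); 9→10: 10 + 4 = 14; 14−1 = 13
i=6: 13 = 10 + 3 (b=10); 10→11: 11 + 3 = 14; 14−1 = 13
i=7: 13 = 11 + 2 (b=11); 11→12: 12 + 2 = 14; 14−1 = 13

10, 11, 12, 13, 13, 13, 13, 13, 13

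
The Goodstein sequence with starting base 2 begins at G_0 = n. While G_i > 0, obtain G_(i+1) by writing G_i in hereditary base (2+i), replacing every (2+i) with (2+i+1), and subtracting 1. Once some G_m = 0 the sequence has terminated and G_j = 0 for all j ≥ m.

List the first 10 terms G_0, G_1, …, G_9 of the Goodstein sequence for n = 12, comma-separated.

12, 107, 1065, 15685, 280019, 5764910, 134217867, 3486784574, 100000000211, 3138428376974

G_0 = 12. HB_2(12) = 2^(2 + 1) + 2^2. Bump = 108. G_1 = 107.
G_1 = 107. HB_3(107) = 3^(3 + 1) + 2·3^2 + 2·3 + 2. Bump = 1066. G_2 = 1065.
G_2 = 1065. HB_4(1065) = 4^(4 + 1) + 2·4^2 + 2·4 + 1. Bump = 15686. G_3 = 15685.
G_3 = 15685. HB_5(15685) = 5^(5 + 1) + 2·5^2 + 2·5. Bump = 280020. G_4 = 280019.
G_4 = 280019. HB_6(280019) = 6^(6 + 1) + 2·6^2 + 6 + 5. Bump = 5764911. G_5 = 5764910.
G_5 = 5764910. HB_7(5764910) = 7^(7 + 1) + 2·7^2 + 7 + 4. Bump = 134217868. G_6 = 134217867.
G_6 = 134217867. HB_8(134217867) = 8^(8 + 1) + 2·8^2 + 8 + 3. Bump = 3486784575. G_7 = 3486784574.
G_7 = 3486784574. HB_9(3486784574) = 9^(9 + 1) + 2·9^2 + 9 + 2. Bump = 100000000212. G_8 = 100000000211.
G_8 = 100000000211. HB_10(100000000211) = 10^(10 + 1) + 2·10^2 + 10 + 1. Bump = 3138428376975. G_9 = 3138428376974.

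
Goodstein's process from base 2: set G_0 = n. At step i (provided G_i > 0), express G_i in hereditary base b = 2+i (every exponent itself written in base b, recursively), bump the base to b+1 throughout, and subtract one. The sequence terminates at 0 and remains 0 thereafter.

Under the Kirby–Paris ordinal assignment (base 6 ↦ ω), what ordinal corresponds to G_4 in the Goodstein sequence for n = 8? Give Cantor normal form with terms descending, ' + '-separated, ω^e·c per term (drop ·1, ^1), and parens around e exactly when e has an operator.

base 2: 8 = 2^(2 + 1); at 3: 3^(3 + 1) = 81; next = 80
base 3: 80 = 2·3^3 + 2·3^2 + 2·3 + 2; at 4: 2·4^4 + 2·4^2 + 2·4 + 2 = 554; next = 553
base 4: 553 = 2·4^4 + 2·4^2 + 2·4 + 1; at 5: 2·5^5 + 2·5^2 + 2·5 + 1 = 6311; next = 6310
base 5: 6310 = 2·5^5 + 2·5^2 + 2·5; at 6: 2·6^6 + 2·6^2 + 2·6 = 93396; next = 93395
base 6: 93395 = 2·6^6 + 2·6^2 + 6 + 5; at 7: 2·7^7 + 2·7^2 + 7 + 5 = 1647196; next = 1647195

ω^ω·2 + ω^2·2 + ω + 5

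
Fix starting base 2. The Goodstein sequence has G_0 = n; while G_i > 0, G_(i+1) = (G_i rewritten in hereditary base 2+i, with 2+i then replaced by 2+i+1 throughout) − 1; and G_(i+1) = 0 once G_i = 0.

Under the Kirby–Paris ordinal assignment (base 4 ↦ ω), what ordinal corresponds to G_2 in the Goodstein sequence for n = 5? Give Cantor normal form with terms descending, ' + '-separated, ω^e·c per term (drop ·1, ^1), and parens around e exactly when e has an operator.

G_0 = 5. HB_2(5) = 2^2 + 1. Bump = 28. G_1 = 27.
G_1 = 27. HB_3(27) = 3^3. Bump = 256. G_2 = 255.
G_2 = 255. HB_4(255) = 3·4^3 + 3·4^2 + 3·4 + 3. Bump = 468. G_3 = 467.

ω^3·3 + ω^2·3 + ω·3 + 3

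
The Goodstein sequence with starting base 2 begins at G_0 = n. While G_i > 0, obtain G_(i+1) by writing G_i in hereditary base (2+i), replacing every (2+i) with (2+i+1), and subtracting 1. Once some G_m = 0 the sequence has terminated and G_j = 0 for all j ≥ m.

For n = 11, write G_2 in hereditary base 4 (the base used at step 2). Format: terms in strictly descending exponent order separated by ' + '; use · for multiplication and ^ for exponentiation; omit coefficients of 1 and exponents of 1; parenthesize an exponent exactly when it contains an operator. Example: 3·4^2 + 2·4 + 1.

4^(4 + 1) + 3

(0) 11|_2 = 2^(2 + 1) + 2 + 1 ↦ 3^(3 + 1) + 3 + 1|_3 = 85 ⇒ 84
(1) 84|_3 = 3^(3 + 1) + 3 ↦ 4^(4 + 1) + 4|_4 = 1028 ⇒ 1027
(2) 1027|_4 = 4^(4 + 1) + 3 ↦ 5^(5 + 1) + 3|_5 = 15628 ⇒ 15627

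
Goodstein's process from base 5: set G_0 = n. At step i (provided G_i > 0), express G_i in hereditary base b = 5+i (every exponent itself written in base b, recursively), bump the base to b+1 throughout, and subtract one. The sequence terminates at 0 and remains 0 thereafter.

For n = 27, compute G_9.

base 5: 27 = 5^2 + 2; at 6: 6^2 + 2 = 38; next = 37
base 6: 37 = 6^2 + 1; at 7: 7^2 + 1 = 50; next = 49
base 7: 49 = 7^2; at 8: 8^2 = 64; next = 63
base 8: 63 = 7·8 + 7; at 9: 7·9 + 7 = 70; next = 69
base 9: 69 = 7·9 + 6; at 10: 7·10 + 6 = 76; next = 75
base 10: 75 = 7·10 + 5; at 11: 7·11 + 5 = 82; next = 81
base 11: 81 = 7·11 + 4; at 12: 7·12 + 4 = 88; next = 87
base 12: 87 = 7·12 + 3; at 13: 7·13 + 3 = 94; next = 93
base 13: 93 = 7·13 + 2; at 14: 7·14 + 2 = 100; next = 99

99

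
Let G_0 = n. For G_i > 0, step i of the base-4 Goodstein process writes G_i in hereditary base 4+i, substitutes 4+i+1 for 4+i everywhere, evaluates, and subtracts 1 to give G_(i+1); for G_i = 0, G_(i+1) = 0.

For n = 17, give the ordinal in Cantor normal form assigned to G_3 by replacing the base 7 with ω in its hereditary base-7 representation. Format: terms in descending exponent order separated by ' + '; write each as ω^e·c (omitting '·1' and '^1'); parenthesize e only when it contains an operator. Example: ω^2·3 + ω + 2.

ω·5 + 4

i=0: 17 = 4^2 + 1 (b=4); 4→5: 5^2 + 1 = 26; 26−1 = 25
i=1: 25 = 5^2 (b=5); 5→6: 6^2 = 36; 36−1 = 35
i=2: 35 = 5·6 + 5 (b=6); 6→7: 5·7 + 5 = 40; 40−1 = 39
i=3: 39 = 5·7 + 4 (b=7); 7→8: 5·8 + 4 = 44; 44−1 = 43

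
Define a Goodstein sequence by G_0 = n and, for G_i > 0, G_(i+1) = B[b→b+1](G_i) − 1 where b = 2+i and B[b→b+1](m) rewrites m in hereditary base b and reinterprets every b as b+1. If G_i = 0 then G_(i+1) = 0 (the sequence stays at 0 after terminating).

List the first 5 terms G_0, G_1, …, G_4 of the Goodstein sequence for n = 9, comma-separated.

9, 81, 1023, 9842, 140743

i=0: 9 = 2^(2 + 1) + 1 (b=2); 2→3: 3^(3 + 1) + 1 = 82; 82−1 = 81
i=1: 81 = 3^(3 + 1) (b=3); 3→4: 4^(4 + 1) = 1024; 1024−1 = 1023
i=2: 1023 = 3·4^4 + 3·4^3 + 3·4^2 + 3·4 + 3 (b=4); 4→5: 3·5^5 + 3·5^3 + 3·5^2 + 3·5 + 3 = 9843; 9843−1 = 9842
i=3: 9842 = 3·5^5 + 3·5^3 + 3·5^2 + 3·5 + 2 (b=5); 5→6: 3·6^6 + 3·6^3 + 3·6^2 + 3·6 + 2 = 140744; 140744−1 = 140743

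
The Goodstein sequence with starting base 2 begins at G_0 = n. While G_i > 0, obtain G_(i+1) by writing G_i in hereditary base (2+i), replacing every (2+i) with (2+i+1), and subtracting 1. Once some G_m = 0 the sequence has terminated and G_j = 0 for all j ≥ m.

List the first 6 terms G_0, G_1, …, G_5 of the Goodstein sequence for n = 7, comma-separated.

7, 30, 259, 3127, 46657, 823543

7 —HB2→ 2^2 + 2 + 1 —bump→ 3^3 + 3 + 1 = 31 —(−1)→ 30
30 —HB3→ 3^3 + 3 —bump→ 4^4 + 4 = 260 —(−1)→ 259
259 —HB4→ 4^4 + 3 —bump→ 5^5 + 3 = 3128 —(−1)→ 3127
3127 —HB5→ 5^5 + 2 —bump→ 6^6 + 2 = 46658 —(−1)→ 46657
46657 —HB6→ 6^6 + 1 —bump→ 7^7 + 1 = 823544 —(−1)→ 823543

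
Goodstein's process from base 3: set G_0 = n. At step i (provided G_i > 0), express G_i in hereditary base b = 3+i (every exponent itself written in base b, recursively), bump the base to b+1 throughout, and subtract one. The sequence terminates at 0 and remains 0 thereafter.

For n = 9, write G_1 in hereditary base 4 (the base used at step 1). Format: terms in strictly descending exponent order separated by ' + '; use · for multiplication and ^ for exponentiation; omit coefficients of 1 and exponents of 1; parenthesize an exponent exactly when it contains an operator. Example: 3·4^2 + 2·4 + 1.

3·4 + 3

base 3: 9 = 3^2; at 4: 4^2 = 16; next = 15
base 4: 15 = 3·4 + 3; at 5: 3·5 + 3 = 18; next = 17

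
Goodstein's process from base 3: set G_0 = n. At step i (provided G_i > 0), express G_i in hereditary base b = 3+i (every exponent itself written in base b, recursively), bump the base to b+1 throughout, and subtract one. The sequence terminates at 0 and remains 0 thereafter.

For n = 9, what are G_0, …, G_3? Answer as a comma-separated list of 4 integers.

step 0: 9 = 3^2; sub 4 for 3: 4^2; = 16; G_1 = 16−1 = 15
step 1: 15 = 3·4 + 3; sub 5 for 4: 3·5 + 3; = 18; G_2 = 18−1 = 17
step 2: 17 = 3·5 + 2; sub 6 for 5: 3·6 + 2; = 20; G_3 = 20−1 = 19

9, 15, 17, 19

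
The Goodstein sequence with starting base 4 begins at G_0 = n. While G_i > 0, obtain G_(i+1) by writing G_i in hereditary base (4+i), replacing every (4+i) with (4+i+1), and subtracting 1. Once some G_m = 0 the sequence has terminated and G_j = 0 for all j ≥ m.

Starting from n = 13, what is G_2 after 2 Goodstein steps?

17

i=0: 13 = 3·4 + 1 (b=4); 4→5: 3·5 + 1 = 16; 16−1 = 15
i=1: 15 = 3·5 (b=5); 5→6: 3·6 = 18; 18−1 = 17
i=2: 17 = 2·6 + 5 (b=6); 6→7: 2·7 + 5 = 19; 19−1 = 18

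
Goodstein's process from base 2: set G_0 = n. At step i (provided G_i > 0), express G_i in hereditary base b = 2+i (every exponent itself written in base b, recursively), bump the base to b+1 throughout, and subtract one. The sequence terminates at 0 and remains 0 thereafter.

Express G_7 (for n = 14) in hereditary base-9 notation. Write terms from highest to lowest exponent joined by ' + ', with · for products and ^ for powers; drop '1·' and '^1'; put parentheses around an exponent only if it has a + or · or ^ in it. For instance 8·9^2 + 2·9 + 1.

i=0: 14 = 2^(2 + 1) + 2^2 + 2 (b=2); 2→3: 3^(3 + 1) + 3^3 + 3 = 111; 111−1 = 110
i=1: 110 = 3^(3 + 1) + 3^3 + 2 (b=3); 3→4: 4^(4 + 1) + 4^4 + 2 = 1282; 1282−1 = 1281
i=2: 1281 = 4^(4 + 1) + 4^4 + 1 (b=4); 4→5: 5^(5 + 1) + 5^5 + 1 = 18751; 18751−1 = 18750
i=3: 18750 = 5^(5 + 1) + 5^5 (b=5); 5→6: 6^(6 + 1) + 6^6 = 326592; 326592−1 = 326591
i=4: 326591 = 6^(6 + 1) + 5·6^5 + 5·6^4 + 5·6^3 + 5·6^2 + 5·6 + 5 (b=6); 6→7: 7^(7 + 1) + 5·7^5 + 5·7^4 + 5·7^3 + 5·7^2 + 5·7 + 5 = 5862841; 5862841−1 = 5862840
i=5: 5862840 = 7^(7 + 1) + 5·7^5 + 5·7^4 + 5·7^3 + 5·7^2 + 5·7 + 4 (b=7); 7→8: 8^(8 + 1) + 5·8^5 + 5·8^4 + 5·8^3 + 5·8^2 + 5·8 + 4 = 134404972; 134404972−1 = 134404971
i=6: 134404971 = 8^(8 + 1) + 5·8^5 + 5·8^4 + 5·8^3 + 5·8^2 + 5·8 + 3 (b=8); 8→9: 9^(9 + 1) + 5·9^5 + 5·9^4 + 5·9^3 + 5·9^2 + 5·9 + 3 = 3487116549; 3487116549−1 = 3487116548
i=7: 3487116548 = 9^(9 + 1) + 5·9^5 + 5·9^4 + 5·9^3 + 5·9^2 + 5·9 + 2 (b=9); 9→10: 10^(10 + 1) + 5·10^5 + 5·10^4 + 5·10^3 + 5·10^2 + 5·10 + 2 = 100000555552; 100000555552−1 = 100000555551

9^(9 + 1) + 5·9^5 + 5·9^4 + 5·9^3 + 5·9^2 + 5·9 + 2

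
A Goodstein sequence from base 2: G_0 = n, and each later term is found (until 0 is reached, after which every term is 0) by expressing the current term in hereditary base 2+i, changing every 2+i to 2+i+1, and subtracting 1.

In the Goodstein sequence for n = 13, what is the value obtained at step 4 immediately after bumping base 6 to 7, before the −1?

5765999

(0) 13|_2 = 2^(2 + 1) + 2^2 + 1 ↦ 3^(3 + 1) + 3^3 + 1|_3 = 109 ⇒ 108
(1) 108|_3 = 3^(3 + 1) + 3^3 ↦ 4^(4 + 1) + 4^4|_4 = 1280 ⇒ 1279
(2) 1279|_4 = 4^(4 + 1) + 3·4^3 + 3·4^2 + 3·4 + 3 ↦ 5^(5 + 1) + 3·5^3 + 3·5^2 + 3·5 + 3|_5 = 16093 ⇒ 16092
(3) 16092|_5 = 5^(5 + 1) + 3·5^3 + 3·5^2 + 3·5 + 2 ↦ 6^(6 + 1) + 3·6^3 + 3·6^2 + 3·6 + 2|_6 = 280712 ⇒ 280711
(4) 280711|_6 = 6^(6 + 1) + 3·6^3 + 3·6^2 + 3·6 + 1 ↦ 7^(7 + 1) + 3·7^3 + 3·7^2 + 3·7 + 1|_7 = 5765999 ⇒ 5765998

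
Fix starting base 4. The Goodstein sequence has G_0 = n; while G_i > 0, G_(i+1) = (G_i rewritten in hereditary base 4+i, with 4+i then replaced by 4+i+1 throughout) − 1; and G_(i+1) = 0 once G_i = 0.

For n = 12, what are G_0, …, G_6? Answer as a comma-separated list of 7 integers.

12 —HB4→ 3·4 —bump→ 3·5 = 15 —(−1)→ 14
14 —HB5→ 2·5 + 4 —bump→ 2·6 + 4 = 16 —(−1)→ 15
15 —HB6→ 2·6 + 3 —bump→ 2·7 + 3 = 17 —(−1)→ 16
16 —HB7→ 2·7 + 2 —bump→ 2·8 + 2 = 18 —(−1)→ 17
17 —HB8→ 2·8 + 1 —bump→ 2·9 + 1 = 19 —(−1)→ 18
18 —HB9→ 2·9 —bump→ 2·10 = 20 —(−1)→ 19

12, 14, 15, 16, 17, 18, 19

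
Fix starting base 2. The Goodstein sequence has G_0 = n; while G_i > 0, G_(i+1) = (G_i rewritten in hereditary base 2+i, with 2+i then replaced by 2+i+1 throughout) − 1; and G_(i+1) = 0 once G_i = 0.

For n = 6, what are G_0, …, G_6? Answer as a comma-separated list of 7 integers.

6, 29, 257, 3125, 46655, 98039, 187243

G_0 = 6. HB_2(6) = 2^2 + 2. Bump = 30. G_1 = 29.
G_1 = 29. HB_3(29) = 3^3 + 2. Bump = 258. G_2 = 257.
G_2 = 257. HB_4(257) = 4^4 + 1. Bump = 3126. G_3 = 3125.
G_3 = 3125. HB_5(3125) = 5^5. Bump = 46656. G_4 = 46655.
G_4 = 46655. HB_6(46655) = 5·6^5 + 5·6^4 + 5·6^3 + 5·6^2 + 5·6 + 5. Bump = 98040. G_5 = 98039.
G_5 = 98039. HB_7(98039) = 5·7^5 + 5·7^4 + 5·7^3 + 5·7^2 + 5·7 + 4. Bump = 187244. G_6 = 187243.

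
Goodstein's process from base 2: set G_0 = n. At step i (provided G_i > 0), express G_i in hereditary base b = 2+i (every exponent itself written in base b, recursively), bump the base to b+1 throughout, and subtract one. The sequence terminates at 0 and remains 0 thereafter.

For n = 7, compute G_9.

150051213

i=0: 7 = 2^2 + 2 + 1 (b=2); 2→3: 3^3 + 3 + 1 = 31; 31−1 = 30
i=1: 30 = 3^3 + 3 (b=3); 3→4: 4^4 + 4 = 260; 260−1 = 259
i=2: 259 = 4^4 + 3 (b=4); 4→5: 5^5 + 3 = 3128; 3128−1 = 3127
i=3: 3127 = 5^5 + 2 (b=5); 5→6: 6^6 + 2 = 46658; 46658−1 = 46657
i=4: 46657 = 6^6 + 1 (b=6); 6→7: 7^7 + 1 = 823544; 823544−1 = 823543
i=5: 823543 = 7^7 (b=7); 7→8: 8^8 = 16777216; 16777216−1 = 16777215
i=6: 16777215 = 7·8^7 + 7·8^6 + 7·8^5 + 7·8^4 + 7·8^3 + 7·8^2 + 7·8 + 7 (b=8); 8→9: 7·9^7 + 7·9^6 + 7·9^5 + 7·9^4 + 7·9^3 + 7·9^2 + 7·9 + 7 = 37665880; 37665880−1 = 37665879
i=7: 37665879 = 7·9^7 + 7·9^6 + 7·9^5 + 7·9^4 + 7·9^3 + 7·9^2 + 7·9 + 6 (b=9); 9→10: 7·10^7 + 7·10^6 + 7·10^5 + 7·10^4 + 7·10^3 + 7·10^2 + 7·10 + 6 = 77777776; 77777776−1 = 77777775
i=8: 77777775 = 7·10^7 + 7·10^6 + 7·10^5 + 7·10^4 + 7·10^3 + 7·10^2 + 7·10 + 5 (b=10); 10→11: 7·11^7 + 7·11^6 + 7·11^5 + 7·11^4 + 7·11^3 + 7·11^2 + 7·11 + 5 = 150051214; 150051214−1 = 150051213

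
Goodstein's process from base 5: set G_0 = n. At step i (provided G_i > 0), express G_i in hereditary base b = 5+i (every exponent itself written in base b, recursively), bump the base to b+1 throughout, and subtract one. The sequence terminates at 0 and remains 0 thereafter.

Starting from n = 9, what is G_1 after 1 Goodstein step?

i=0: 9 = 5 + 4 (b=5); 5→6: 6 + 4 = 10; 10−1 = 9
i=1: 9 = 6 + 3 (b=6); 6→7: 7 + 3 = 10; 10−1 = 9

9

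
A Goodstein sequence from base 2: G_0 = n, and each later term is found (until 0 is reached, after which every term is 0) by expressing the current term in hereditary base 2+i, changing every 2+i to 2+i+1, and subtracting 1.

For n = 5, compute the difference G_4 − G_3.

[0] 5 ≡ 2^2 + 1 (base 2). Lift 3: 28. −1: 27.
[1] 27 ≡ 3^3 (base 3). Lift 4: 256. −1: 255.
[2] 255 ≡ 3·4^3 + 3·4^2 + 3·4 + 3 (base 4). Lift 5: 468. −1: 467.
[3] 467 ≡ 3·5^3 + 3·5^2 + 3·5 + 2 (base 5). Lift 6: 776. −1: 775.

308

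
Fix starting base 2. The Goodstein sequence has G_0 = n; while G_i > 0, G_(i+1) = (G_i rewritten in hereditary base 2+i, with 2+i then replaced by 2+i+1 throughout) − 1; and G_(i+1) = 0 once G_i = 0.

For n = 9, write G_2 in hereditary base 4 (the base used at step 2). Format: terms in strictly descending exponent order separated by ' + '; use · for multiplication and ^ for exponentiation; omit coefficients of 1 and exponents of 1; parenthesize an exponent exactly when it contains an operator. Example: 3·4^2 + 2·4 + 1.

3·4^4 + 3·4^3 + 3·4^2 + 3·4 + 3

(0) 9|_2 = 2^(2 + 1) + 1 ↦ 3^(3 + 1) + 1|_3 = 82 ⇒ 81
(1) 81|_3 = 3^(3 + 1) ↦ 4^(4 + 1)|_4 = 1024 ⇒ 1023
(2) 1023|_4 = 3·4^4 + 3·4^3 + 3·4^2 + 3·4 + 3 ↦ 3·5^5 + 3·5^3 + 3·5^2 + 3·5 + 3|_5 = 9843 ⇒ 9842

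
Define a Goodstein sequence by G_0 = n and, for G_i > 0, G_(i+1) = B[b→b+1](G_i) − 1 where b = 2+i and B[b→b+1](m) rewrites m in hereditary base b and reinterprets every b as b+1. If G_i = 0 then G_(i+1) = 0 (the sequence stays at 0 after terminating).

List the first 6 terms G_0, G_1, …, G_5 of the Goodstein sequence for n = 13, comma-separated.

13, 108, 1279, 16092, 280711, 5765998

base 2: 13 = 2^(2 + 1) + 2^2 + 1; at 3: 3^(3 + 1) + 3^3 + 1 = 109; next = 108
base 3: 108 = 3^(3 + 1) + 3^3; at 4: 4^(4 + 1) + 4^4 = 1280; next = 1279
base 4: 1279 = 4^(4 + 1) + 3·4^3 + 3·4^2 + 3·4 + 3; at 5: 5^(5 + 1) + 3·5^3 + 3·5^2 + 3·5 + 3 = 16093; next = 16092
base 5: 16092 = 5^(5 + 1) + 3·5^3 + 3·5^2 + 3·5 + 2; at 6: 6^(6 + 1) + 3·6^3 + 3·6^2 + 3·6 + 2 = 280712; next = 280711
base 6: 280711 = 6^(6 + 1) + 3·6^3 + 3·6^2 + 3·6 + 1; at 7: 7^(7 + 1) + 3·7^3 + 3·7^2 + 3·7 + 1 = 5765999; next = 5765998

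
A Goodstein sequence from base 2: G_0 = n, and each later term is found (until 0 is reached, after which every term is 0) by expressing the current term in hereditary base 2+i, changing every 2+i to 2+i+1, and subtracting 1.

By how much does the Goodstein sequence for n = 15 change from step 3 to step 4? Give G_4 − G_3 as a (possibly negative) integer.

G_0 = 15. HB_2(15) = 2^(2 + 1) + 2^2 + 2 + 1. Bump = 112. G_1 = 111.
G_1 = 111. HB_3(111) = 3^(3 + 1) + 3^3 + 3. Bump = 1284. G_2 = 1283.
G_2 = 1283. HB_4(1283) = 4^(4 + 1) + 4^4 + 3. Bump = 18753. G_3 = 18752.
G_3 = 18752. HB_5(18752) = 5^(5 + 1) + 5^5 + 2. Bump = 326594. G_4 = 326593.

307841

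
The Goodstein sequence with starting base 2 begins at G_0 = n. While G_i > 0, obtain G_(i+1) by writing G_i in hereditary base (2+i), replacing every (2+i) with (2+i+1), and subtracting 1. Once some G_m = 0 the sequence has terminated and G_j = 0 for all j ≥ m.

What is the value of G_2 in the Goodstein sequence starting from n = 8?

[0] 8 ≡ 2^(2 + 1) (base 2). Lift 3: 81. −1: 80.
[1] 80 ≡ 2·3^3 + 2·3^2 + 2·3 + 2 (base 3). Lift 4: 554. −1: 553.
[2] 553 ≡ 2·4^4 + 2·4^2 + 2·4 + 1 (base 4). Lift 5: 6311. −1: 6310.

553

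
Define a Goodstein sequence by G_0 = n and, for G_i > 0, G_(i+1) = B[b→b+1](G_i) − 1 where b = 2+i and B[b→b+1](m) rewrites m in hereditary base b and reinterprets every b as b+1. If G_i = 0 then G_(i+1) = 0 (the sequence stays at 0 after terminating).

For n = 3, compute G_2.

i=0: 3 = 2 + 1 (b=2); 2→3: 3 + 1 = 4; 4−1 = 3
i=1: 3 = 3 (b=3); 3→4: 4 = 4; 4−1 = 3

3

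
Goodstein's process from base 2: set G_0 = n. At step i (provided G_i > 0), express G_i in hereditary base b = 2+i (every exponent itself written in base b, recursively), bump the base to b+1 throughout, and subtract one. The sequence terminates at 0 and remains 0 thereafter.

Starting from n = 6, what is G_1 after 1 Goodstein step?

6 —HB2→ 2^2 + 2 —bump→ 3^3 + 3 = 30 —(−1)→ 29
29 —HB3→ 3^3 + 2 —bump→ 4^4 + 2 = 258 —(−1)→ 257

29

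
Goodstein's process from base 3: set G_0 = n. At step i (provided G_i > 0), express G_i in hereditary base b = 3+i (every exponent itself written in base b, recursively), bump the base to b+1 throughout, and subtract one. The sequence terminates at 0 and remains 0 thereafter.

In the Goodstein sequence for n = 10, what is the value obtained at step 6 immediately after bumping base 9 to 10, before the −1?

40

i=0: 10 = 3^2 + 1 (b=3); 3→4: 4^2 + 1 = 17; 17−1 = 16
i=1: 16 = 4^2 (b=4); 4→5: 5^2 = 25; 25−1 = 24
i=2: 24 = 4·5 + 4 (b=5); 5→6: 4·6 + 4 = 28; 28−1 = 27
i=3: 27 = 4·6 + 3 (b=6); 6→7: 4·7 + 3 = 31; 31−1 = 30
i=4: 30 = 4·7 + 2 (b=7); 7→8: 4·8 + 2 = 34; 34−1 = 33
i=5: 33 = 4·8 + 1 (b=8); 8→9: 4·9 + 1 = 37; 37−1 = 36
i=6: 36 = 4·9 (b=9); 9→10: 4·10 = 40; 40−1 = 39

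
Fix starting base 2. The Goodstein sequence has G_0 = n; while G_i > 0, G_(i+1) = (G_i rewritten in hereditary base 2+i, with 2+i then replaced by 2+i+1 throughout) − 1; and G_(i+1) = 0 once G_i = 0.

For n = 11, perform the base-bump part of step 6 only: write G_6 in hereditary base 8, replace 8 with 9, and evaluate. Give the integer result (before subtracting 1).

2749609303

(0) 11|_2 = 2^(2 + 1) + 2 + 1 ↦ 3^(3 + 1) + 3 + 1|_3 = 85 ⇒ 84
(1) 84|_3 = 3^(3 + 1) + 3 ↦ 4^(4 + 1) + 4|_4 = 1028 ⇒ 1027
(2) 1027|_4 = 4^(4 + 1) + 3 ↦ 5^(5 + 1) + 3|_5 = 15628 ⇒ 15627
(3) 15627|_5 = 5^(5 + 1) + 2 ↦ 6^(6 + 1) + 2|_6 = 279938 ⇒ 279937
(4) 279937|_6 = 6^(6 + 1) + 1 ↦ 7^(7 + 1) + 1|_7 = 5764802 ⇒ 5764801
(5) 5764801|_7 = 7^(7 + 1) ↦ 8^(8 + 1)|_8 = 134217728 ⇒ 134217727
(6) 134217727|_8 = 7·8^8 + 7·8^7 + 7·8^6 + 7·8^5 + 7·8^4 + 7·8^3 + 7·8^2 + 7·8 + 7 ↦ 7·9^9 + 7·9^7 + 7·9^6 + 7·9^5 + 7·9^4 + 7·9^3 + 7·9^2 + 7·9 + 7|_9 = 2749609303 ⇒ 2749609302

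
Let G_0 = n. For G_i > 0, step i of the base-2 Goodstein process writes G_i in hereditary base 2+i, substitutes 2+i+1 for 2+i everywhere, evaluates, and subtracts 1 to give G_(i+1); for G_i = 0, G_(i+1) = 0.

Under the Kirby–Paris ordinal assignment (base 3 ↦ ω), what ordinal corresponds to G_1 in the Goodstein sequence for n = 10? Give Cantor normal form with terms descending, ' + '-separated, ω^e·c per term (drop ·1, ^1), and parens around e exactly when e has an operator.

base 2: 10 = 2^(2 + 1) + 2; at 3: 3^(3 + 1) + 3 = 84; next = 83
base 3: 83 = 3^(3 + 1) + 2; at 4: 4^(4 + 1) + 2 = 1026; next = 1025

ω^(ω + 1) + 2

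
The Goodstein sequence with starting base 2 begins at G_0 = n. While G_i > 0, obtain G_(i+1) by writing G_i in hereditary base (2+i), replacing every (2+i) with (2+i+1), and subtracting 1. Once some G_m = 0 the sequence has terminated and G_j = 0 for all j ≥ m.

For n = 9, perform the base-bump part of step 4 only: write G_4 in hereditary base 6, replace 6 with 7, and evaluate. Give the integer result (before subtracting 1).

(0) 9|_2 = 2^(2 + 1) + 1 ↦ 3^(3 + 1) + 1|_3 = 82 ⇒ 81
(1) 81|_3 = 3^(3 + 1) ↦ 4^(4 + 1)|_4 = 1024 ⇒ 1023
(2) 1023|_4 = 3·4^4 + 3·4^3 + 3·4^2 + 3·4 + 3 ↦ 3·5^5 + 3·5^3 + 3·5^2 + 3·5 + 3|_5 = 9843 ⇒ 9842
(3) 9842|_5 = 3·5^5 + 3·5^3 + 3·5^2 + 3·5 + 2 ↦ 3·6^6 + 3·6^3 + 3·6^2 + 3·6 + 2|_6 = 140744 ⇒ 140743
(4) 140743|_6 = 3·6^6 + 3·6^3 + 3·6^2 + 3·6 + 1 ↦ 3·7^7 + 3·7^3 + 3·7^2 + 3·7 + 1|_7 = 2471827 ⇒ 2471826

2471827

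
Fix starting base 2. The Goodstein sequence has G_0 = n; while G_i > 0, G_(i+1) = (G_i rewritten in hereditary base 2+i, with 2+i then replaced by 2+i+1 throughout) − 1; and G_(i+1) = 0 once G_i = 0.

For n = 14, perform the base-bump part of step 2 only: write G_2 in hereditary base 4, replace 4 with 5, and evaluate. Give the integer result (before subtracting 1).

18751

(0) 14|_2 = 2^(2 + 1) + 2^2 + 2 ↦ 3^(3 + 1) + 3^3 + 3|_3 = 111 ⇒ 110
(1) 110|_3 = 3^(3 + 1) + 3^3 + 2 ↦ 4^(4 + 1) + 4^4 + 2|_4 = 1282 ⇒ 1281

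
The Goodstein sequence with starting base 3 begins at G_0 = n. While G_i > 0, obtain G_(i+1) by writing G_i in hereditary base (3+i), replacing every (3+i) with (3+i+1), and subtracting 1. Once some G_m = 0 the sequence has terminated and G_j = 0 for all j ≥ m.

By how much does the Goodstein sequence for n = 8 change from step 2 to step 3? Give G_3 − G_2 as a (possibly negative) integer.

1

(0) 8|_3 = 2·3 + 2 ↦ 2·4 + 2|_4 = 10 ⇒ 9
(1) 9|_4 = 2·4 + 1 ↦ 2·5 + 1|_5 = 11 ⇒ 10
(2) 10|_5 = 2·5 ↦ 2·6|_6 = 12 ⇒ 11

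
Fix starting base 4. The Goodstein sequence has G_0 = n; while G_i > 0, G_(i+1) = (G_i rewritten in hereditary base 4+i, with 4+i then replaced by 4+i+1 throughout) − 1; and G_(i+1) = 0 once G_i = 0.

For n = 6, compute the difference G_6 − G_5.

-1

[0] 6 ≡ 4 + 2 (base 4). Lift 5: 7. −1: 6.
[1] 6 ≡ 5 + 1 (base 5). Lift 6: 7. −1: 6.
[2] 6 ≡ 6 (base 6). Lift 7: 7. −1: 6.
[3] 6 ≡ 6 (base 7). Lift 8: 6. −1: 5.
[4] 5 ≡ 5 (base 8). Lift 9: 5. −1: 4.
[5] 4 ≡ 4 (base 9). Lift 10: 4. −1: 3.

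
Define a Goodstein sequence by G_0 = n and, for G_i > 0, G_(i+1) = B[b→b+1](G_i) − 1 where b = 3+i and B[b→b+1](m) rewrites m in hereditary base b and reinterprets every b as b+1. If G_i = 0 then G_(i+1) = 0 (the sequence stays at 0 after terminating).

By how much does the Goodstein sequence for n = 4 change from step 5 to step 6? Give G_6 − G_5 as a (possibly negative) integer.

-1

4 —HB3→ 3 + 1 —bump→ 4 + 1 = 5 —(−1)→ 4
4 —HB4→ 4 —bump→ 5 = 5 —(−1)→ 4
4 —HB5→ 4 —bump→ 4 = 4 —(−1)→ 3
3 —HB6→ 3 —bump→ 3 = 3 —(−1)→ 2
2 —HB7→ 2 —bump→ 2 = 2 —(−1)→ 1
1 —HB8→ 1 —bump→ 1 = 1 —(−1)→ 0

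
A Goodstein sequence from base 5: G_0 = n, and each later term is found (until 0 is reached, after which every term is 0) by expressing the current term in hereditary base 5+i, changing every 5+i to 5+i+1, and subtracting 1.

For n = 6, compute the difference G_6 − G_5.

-1

G_0 = 6. HB_5(6) = 5 + 1. Bump = 7. G_1 = 6.
G_1 = 6. HB_6(6) = 6. Bump = 7. G_2 = 6.
G_2 = 6. HB_7(6) = 6. Bump = 6. G_3 = 5.
G_3 = 5. HB_8(5) = 5. Bump = 5. G_4 = 4.
G_4 = 4. HB_9(4) = 4. Bump = 4. G_5 = 3.
G_5 = 3. HB_10(3) = 3. Bump = 3. G_6 = 2.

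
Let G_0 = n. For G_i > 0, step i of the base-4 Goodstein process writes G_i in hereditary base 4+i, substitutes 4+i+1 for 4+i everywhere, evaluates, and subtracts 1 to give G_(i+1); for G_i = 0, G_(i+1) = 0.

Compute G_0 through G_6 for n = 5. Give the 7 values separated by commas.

5 —HB4→ 4 + 1 —bump→ 5 + 1 = 6 —(−1)→ 5
5 —HB5→ 5 —bump→ 6 = 6 —(−1)→ 5
5 —HB6→ 5 —bump→ 5 = 5 —(−1)→ 4
4 —HB7→ 4 —bump→ 4 = 4 —(−1)→ 3
3 —HB8→ 3 —bump→ 3 = 3 —(−1)→ 2
2 —HB9→ 2 —bump→ 2 = 2 —(−1)→ 1

5, 5, 5, 4, 3, 2, 1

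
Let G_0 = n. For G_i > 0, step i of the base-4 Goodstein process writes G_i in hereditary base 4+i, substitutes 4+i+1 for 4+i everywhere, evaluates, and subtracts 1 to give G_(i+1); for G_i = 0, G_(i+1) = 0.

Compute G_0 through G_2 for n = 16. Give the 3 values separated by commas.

[0] 16 ≡ 4^2 (base 4). Lift 5: 25. −1: 24.
[1] 24 ≡ 4·5 + 4 (base 5). Lift 6: 28. −1: 27.

16, 24, 27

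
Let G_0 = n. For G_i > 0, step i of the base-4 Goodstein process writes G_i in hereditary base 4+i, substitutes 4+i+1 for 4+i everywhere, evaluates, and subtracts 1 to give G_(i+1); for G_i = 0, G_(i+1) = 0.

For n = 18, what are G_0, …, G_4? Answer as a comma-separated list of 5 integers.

18, 26, 36, 48, 53

base 4: 18 = 4^2 + 2; at 5: 5^2 + 2 = 27; next = 26
base 5: 26 = 5^2 + 1; at 6: 6^2 + 1 = 37; next = 36
base 6: 36 = 6^2; at 7: 7^2 = 49; next = 48
base 7: 48 = 6·7 + 6; at 8: 6·8 + 6 = 54; next = 53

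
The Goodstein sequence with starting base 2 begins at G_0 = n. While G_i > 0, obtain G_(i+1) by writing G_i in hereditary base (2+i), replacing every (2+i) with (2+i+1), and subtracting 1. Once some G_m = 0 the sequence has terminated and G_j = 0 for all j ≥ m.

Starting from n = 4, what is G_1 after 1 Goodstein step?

26

base 2: 4 = 2^2; at 3: 3^3 = 27; next = 26
base 3: 26 = 2·3^2 + 2·3 + 2; at 4: 2·4^2 + 2·4 + 2 = 42; next = 41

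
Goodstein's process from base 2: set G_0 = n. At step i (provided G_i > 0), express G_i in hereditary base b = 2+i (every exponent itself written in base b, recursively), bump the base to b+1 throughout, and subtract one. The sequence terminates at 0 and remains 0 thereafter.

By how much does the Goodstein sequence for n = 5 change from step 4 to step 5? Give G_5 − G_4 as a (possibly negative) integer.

[0] 5 ≡ 2^2 + 1 (base 2). Lift 3: 28. −1: 27.
[1] 27 ≡ 3^3 (base 3). Lift 4: 256. −1: 255.
[2] 255 ≡ 3·4^3 + 3·4^2 + 3·4 + 3 (base 4). Lift 5: 468. −1: 467.
[3] 467 ≡ 3·5^3 + 3·5^2 + 3·5 + 2 (base 5). Lift 6: 776. −1: 775.
[4] 775 ≡ 3·6^3 + 3·6^2 + 3·6 + 1 (base 6). Lift 7: 1198. −1: 1197.

422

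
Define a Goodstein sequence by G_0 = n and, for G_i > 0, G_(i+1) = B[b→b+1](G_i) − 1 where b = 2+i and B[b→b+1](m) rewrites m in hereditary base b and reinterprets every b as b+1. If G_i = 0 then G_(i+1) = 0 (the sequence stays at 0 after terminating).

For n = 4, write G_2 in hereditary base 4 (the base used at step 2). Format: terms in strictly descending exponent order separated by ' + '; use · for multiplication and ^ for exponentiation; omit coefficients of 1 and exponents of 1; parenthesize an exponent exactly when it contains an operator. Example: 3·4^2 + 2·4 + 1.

base 2: 4 = 2^2; at 3: 3^3 = 27; next = 26
base 3: 26 = 2·3^2 + 2·3 + 2; at 4: 2·4^2 + 2·4 + 2 = 42; next = 41
base 4: 41 = 2·4^2 + 2·4 + 1; at 5: 2·5^2 + 2·5 + 1 = 61; next = 60

2·4^2 + 2·4 + 1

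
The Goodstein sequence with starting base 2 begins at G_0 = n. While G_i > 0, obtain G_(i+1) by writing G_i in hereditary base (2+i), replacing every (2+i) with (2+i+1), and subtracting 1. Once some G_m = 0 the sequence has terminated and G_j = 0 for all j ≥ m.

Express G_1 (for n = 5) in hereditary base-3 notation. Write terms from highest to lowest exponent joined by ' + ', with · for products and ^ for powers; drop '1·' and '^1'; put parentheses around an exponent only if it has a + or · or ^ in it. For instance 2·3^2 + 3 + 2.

5 —HB2→ 2^2 + 1 —bump→ 3^3 + 1 = 28 —(−1)→ 27
27 —HB3→ 3^3 —bump→ 4^4 = 256 —(−1)→ 255

3^3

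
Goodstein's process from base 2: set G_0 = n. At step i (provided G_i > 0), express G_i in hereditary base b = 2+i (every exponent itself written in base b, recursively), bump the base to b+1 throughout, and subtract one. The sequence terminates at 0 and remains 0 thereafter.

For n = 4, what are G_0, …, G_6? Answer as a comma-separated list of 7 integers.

4, 26, 41, 60, 83, 109, 139

4 —HB2→ 2^2 —bump→ 3^3 = 27 —(−1)→ 26
26 —HB3→ 2·3^2 + 2·3 + 2 —bump→ 2·4^2 + 2·4 + 2 = 42 —(−1)→ 41
41 —HB4→ 2·4^2 + 2·4 + 1 —bump→ 2·5^2 + 2·5 + 1 = 61 —(−1)→ 60
60 —HB5→ 2·5^2 + 2·5 —bump→ 2·6^2 + 2·6 = 84 —(−1)→ 83
83 —HB6→ 2·6^2 + 6 + 5 —bump→ 2·7^2 + 7 + 5 = 110 —(−1)→ 109
109 —HB7→ 2·7^2 + 7 + 4 —bump→ 2·8^2 + 8 + 4 = 140 —(−1)→ 139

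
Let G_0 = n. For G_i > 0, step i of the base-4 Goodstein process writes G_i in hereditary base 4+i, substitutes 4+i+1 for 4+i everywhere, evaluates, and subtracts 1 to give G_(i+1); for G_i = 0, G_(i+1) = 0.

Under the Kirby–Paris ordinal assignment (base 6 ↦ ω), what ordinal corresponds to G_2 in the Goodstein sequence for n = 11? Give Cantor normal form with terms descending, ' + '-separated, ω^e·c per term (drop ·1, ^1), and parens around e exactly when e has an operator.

base 4: 11 = 2·4 + 3; at 5: 2·5 + 3 = 13; next = 12
base 5: 12 = 2·5 + 2; at 6: 2·6 + 2 = 14; next = 13

ω·2 + 1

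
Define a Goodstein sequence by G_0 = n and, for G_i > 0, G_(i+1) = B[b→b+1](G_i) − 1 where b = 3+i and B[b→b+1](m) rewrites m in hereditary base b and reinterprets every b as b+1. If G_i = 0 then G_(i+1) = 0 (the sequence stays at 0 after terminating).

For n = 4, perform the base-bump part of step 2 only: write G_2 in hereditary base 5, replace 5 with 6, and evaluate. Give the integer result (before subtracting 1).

[0] 4 ≡ 3 + 1 (base 3). Lift 4: 5. −1: 4.
[1] 4 ≡ 4 (base 4). Lift 5: 5. −1: 4.
[2] 4 ≡ 4 (base 5). Lift 6: 4. −1: 3.

4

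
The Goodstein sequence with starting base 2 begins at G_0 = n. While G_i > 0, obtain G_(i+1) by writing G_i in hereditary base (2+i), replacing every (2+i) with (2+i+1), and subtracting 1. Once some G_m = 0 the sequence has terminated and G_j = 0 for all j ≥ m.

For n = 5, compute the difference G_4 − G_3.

5 —HB2→ 2^2 + 1 —bump→ 3^3 + 1 = 28 —(−1)→ 27
27 —HB3→ 3^3 —bump→ 4^4 = 256 —(−1)→ 255
255 —HB4→ 3·4^3 + 3·4^2 + 3·4 + 3 —bump→ 3·5^3 + 3·5^2 + 3·5 + 3 = 468 —(−1)→ 467
467 —HB5→ 3·5^3 + 3·5^2 + 3·5 + 2 —bump→ 3·6^3 + 3·6^2 + 3·6 + 2 = 776 —(−1)→ 775

308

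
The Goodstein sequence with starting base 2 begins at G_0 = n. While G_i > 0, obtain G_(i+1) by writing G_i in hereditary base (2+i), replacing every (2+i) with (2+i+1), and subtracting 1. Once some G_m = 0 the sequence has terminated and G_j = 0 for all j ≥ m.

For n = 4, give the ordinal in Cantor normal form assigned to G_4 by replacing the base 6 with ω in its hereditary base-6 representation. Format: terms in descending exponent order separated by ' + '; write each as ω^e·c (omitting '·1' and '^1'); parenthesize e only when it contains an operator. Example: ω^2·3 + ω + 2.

base 2: 4 = 2^2; at 3: 3^3 = 27; next = 26
base 3: 26 = 2·3^2 + 2·3 + 2; at 4: 2·4^2 + 2·4 + 2 = 42; next = 41
base 4: 41 = 2·4^2 + 2·4 + 1; at 5: 2·5^2 + 2·5 + 1 = 61; next = 60
base 5: 60 = 2·5^2 + 2·5; at 6: 2·6^2 + 2·6 = 84; next = 83
base 6: 83 = 2·6^2 + 6 + 5; at 7: 2·7^2 + 7 + 5 = 110; next = 109

ω^2·2 + ω + 5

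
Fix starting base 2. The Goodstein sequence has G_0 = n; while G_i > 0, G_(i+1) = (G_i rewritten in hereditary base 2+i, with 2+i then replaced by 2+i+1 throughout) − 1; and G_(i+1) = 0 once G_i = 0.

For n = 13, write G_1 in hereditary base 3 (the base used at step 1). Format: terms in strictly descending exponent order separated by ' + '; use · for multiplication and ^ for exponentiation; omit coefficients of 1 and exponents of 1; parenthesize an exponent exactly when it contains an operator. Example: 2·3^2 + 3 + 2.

3^(3 + 1) + 3^3

13 —HB2→ 2^(2 + 1) + 2^2 + 1 —bump→ 3^(3 + 1) + 3^3 + 1 = 109 —(−1)→ 108
108 —HB3→ 3^(3 + 1) + 3^3 —bump→ 4^(4 + 1) + 4^4 = 1280 —(−1)→ 1279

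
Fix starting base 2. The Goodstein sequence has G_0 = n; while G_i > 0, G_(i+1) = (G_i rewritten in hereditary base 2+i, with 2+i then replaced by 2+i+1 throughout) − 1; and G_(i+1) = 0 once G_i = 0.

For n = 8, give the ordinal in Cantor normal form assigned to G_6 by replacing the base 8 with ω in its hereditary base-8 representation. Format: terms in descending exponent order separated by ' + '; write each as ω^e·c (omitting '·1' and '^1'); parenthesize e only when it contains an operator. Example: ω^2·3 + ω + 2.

G_0 = 8. HB_2(8) = 2^(2 + 1). Bump = 81. G_1 = 80.
G_1 = 80. HB_3(80) = 2·3^3 + 2·3^2 + 2·3 + 2. Bump = 554. G_2 = 553.
G_2 = 553. HB_4(553) = 2·4^4 + 2·4^2 + 2·4 + 1. Bump = 6311. G_3 = 6310.
G_3 = 6310. HB_5(6310) = 2·5^5 + 2·5^2 + 2·5. Bump = 93396. G_4 = 93395.
G_4 = 93395. HB_6(93395) = 2·6^6 + 2·6^2 + 6 + 5. Bump = 1647196. G_5 = 1647195.
G_5 = 1647195. HB_7(1647195) = 2·7^7 + 2·7^2 + 7 + 4. Bump = 33554572. G_6 = 33554571.
G_6 = 33554571. HB_8(33554571) = 2·8^8 + 2·8^2 + 8 + 3. Bump = 774841152. G_7 = 774841151.

ω^ω·2 + ω^2·2 + ω + 3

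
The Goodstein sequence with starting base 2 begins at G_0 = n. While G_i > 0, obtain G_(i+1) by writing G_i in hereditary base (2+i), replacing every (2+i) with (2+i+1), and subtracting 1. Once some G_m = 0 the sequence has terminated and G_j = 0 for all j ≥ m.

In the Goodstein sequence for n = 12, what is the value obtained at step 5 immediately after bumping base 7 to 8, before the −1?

134217868

base 2: 12 = 2^(2 + 1) + 2^2; at 3: 3^(3 + 1) + 3^3 = 108; next = 107
base 3: 107 = 3^(3 + 1) + 2·3^2 + 2·3 + 2; at 4: 4^(4 + 1) + 2·4^2 + 2·4 + 2 = 1066; next = 1065
base 4: 1065 = 4^(4 + 1) + 2·4^2 + 2·4 + 1; at 5: 5^(5 + 1) + 2·5^2 + 2·5 + 1 = 15686; next = 15685
base 5: 15685 = 5^(5 + 1) + 2·5^2 + 2·5; at 6: 6^(6 + 1) + 2·6^2 + 2·6 = 280020; next = 280019
base 6: 280019 = 6^(6 + 1) + 2·6^2 + 6 + 5; at 7: 7^(7 + 1) + 2·7^2 + 7 + 5 = 5764911; next = 5764910
base 7: 5764910 = 7^(7 + 1) + 2·7^2 + 7 + 4; at 8: 8^(8 + 1) + 2·8^2 + 8 + 4 = 134217868; next = 134217867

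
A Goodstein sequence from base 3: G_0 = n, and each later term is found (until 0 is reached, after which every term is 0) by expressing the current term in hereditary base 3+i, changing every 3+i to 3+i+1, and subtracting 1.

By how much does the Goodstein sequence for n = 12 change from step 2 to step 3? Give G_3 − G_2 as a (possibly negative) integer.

G_0=12  [base 3] 3^2 + 3  →[3↦4]→  4^2 + 4 = 20  −1 ⇒ G_1=19
G_1=19  [base 4] 4^2 + 3  →[4↦5]→  5^2 + 3 = 28  −1 ⇒ G_2=27
G_2=27  [base 5] 5^2 + 2  →[5↦6]→  6^2 + 2 = 38  −1 ⇒ G_3=37

10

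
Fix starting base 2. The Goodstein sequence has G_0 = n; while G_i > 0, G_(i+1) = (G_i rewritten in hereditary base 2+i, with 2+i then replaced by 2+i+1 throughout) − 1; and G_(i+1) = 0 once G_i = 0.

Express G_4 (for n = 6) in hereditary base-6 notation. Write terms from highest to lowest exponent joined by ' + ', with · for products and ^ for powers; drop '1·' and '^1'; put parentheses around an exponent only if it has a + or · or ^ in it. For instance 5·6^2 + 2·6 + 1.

i=0: 6 = 2^2 + 2 (b=2); 2→3: 3^3 + 3 = 30; 30−1 = 29
i=1: 29 = 3^3 + 2 (b=3); 3→4: 4^4 + 2 = 258; 258−1 = 257
i=2: 257 = 4^4 + 1 (b=4); 4→5: 5^5 + 1 = 3126; 3126−1 = 3125
i=3: 3125 = 5^5 (b=5); 5→6: 6^6 = 46656; 46656−1 = 46655

5·6^5 + 5·6^4 + 5·6^3 + 5·6^2 + 5·6 + 5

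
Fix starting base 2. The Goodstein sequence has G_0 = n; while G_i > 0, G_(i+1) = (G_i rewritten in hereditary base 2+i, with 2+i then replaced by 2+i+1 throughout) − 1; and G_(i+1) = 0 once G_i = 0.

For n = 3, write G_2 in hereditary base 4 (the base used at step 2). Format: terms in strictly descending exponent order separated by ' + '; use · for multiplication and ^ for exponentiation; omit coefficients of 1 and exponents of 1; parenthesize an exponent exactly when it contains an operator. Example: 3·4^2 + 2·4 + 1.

(0) 3|_2 = 2 + 1 ↦ 3 + 1|_3 = 4 ⇒ 3
(1) 3|_3 = 3 ↦ 4|_4 = 4 ⇒ 3

3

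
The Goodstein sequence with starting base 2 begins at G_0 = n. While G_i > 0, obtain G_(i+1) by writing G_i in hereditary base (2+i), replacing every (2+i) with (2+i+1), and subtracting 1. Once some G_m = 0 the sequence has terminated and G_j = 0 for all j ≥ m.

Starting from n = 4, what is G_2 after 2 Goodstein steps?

41

i=0: 4 = 2^2 (b=2); 2→3: 3^3 = 27; 27−1 = 26
i=1: 26 = 2·3^2 + 2·3 + 2 (b=3); 3→4: 2·4^2 + 2·4 + 2 = 42; 42−1 = 41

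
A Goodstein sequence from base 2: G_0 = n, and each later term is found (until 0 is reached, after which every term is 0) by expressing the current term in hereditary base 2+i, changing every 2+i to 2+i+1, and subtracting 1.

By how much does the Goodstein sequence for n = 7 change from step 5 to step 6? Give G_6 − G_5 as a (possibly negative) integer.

15953672

7 —HB2→ 2^2 + 2 + 1 —bump→ 3^3 + 3 + 1 = 31 —(−1)→ 30
30 —HB3→ 3^3 + 3 —bump→ 4^4 + 4 = 260 —(−1)→ 259
259 —HB4→ 4^4 + 3 —bump→ 5^5 + 3 = 3128 —(−1)→ 3127
3127 —HB5→ 5^5 + 2 —bump→ 6^6 + 2 = 46658 —(−1)→ 46657
46657 —HB6→ 6^6 + 1 —bump→ 7^7 + 1 = 823544 —(−1)→ 823543
823543 —HB7→ 7^7 —bump→ 8^8 = 16777216 —(−1)→ 16777215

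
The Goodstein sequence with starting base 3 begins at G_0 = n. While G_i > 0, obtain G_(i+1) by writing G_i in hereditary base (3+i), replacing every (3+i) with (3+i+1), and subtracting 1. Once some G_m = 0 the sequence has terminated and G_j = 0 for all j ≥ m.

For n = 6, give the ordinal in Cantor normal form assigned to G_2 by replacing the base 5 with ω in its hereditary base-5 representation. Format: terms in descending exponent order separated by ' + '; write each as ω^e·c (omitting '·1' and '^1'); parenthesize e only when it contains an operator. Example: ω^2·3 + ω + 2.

ω + 2

step 0: 6 = 2·3; sub 4 for 3: 2·4; = 8; G_1 = 8−1 = 7
step 1: 7 = 4 + 3; sub 5 for 4: 5 + 3; = 8; G_2 = 8−1 = 7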